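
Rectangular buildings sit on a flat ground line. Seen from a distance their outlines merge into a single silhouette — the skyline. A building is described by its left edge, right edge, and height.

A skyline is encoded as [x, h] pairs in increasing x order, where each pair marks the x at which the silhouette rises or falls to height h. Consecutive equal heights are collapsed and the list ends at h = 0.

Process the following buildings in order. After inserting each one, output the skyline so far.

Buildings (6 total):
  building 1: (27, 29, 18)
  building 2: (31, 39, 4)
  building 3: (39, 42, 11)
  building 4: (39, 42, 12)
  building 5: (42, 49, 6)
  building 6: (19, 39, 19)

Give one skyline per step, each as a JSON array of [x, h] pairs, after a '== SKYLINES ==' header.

== SKYLINES ==
[[27,18],[29,0]]
[[27,18],[29,0],[31,4],[39,0]]
[[27,18],[29,0],[31,4],[39,11],[42,0]]
[[27,18],[29,0],[31,4],[39,12],[42,0]]
[[27,18],[29,0],[31,4],[39,12],[42,6],[49,0]]
[[19,19],[39,12],[42,6],[49,0]]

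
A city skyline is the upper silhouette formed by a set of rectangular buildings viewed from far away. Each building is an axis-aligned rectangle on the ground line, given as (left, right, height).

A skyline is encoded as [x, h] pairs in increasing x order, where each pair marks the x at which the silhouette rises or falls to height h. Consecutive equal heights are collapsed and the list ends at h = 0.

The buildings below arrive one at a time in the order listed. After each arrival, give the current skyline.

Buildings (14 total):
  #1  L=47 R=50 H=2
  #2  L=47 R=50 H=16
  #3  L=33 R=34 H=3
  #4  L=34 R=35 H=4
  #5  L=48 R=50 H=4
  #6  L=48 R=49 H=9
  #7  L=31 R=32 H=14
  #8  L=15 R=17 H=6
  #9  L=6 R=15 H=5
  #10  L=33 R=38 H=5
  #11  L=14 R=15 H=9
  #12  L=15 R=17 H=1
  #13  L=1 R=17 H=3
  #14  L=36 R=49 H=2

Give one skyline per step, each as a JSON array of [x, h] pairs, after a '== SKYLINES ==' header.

== SKYLINES ==
[[47,2],[50,0]]
[[47,16],[50,0]]
[[33,3],[34,0],[47,16],[50,0]]
[[33,3],[34,4],[35,0],[47,16],[50,0]]
[[33,3],[34,4],[35,0],[47,16],[50,0]]
[[33,3],[34,4],[35,0],[47,16],[50,0]]
[[31,14],[32,0],[33,3],[34,4],[35,0],[47,16],[50,0]]
[[15,6],[17,0],[31,14],[32,0],[33,3],[34,4],[35,0],[47,16],[50,0]]
[[6,5],[15,6],[17,0],[31,14],[32,0],[33,3],[34,4],[35,0],[47,16],[50,0]]
[[6,5],[15,6],[17,0],[31,14],[32,0],[33,5],[38,0],[47,16],[50,0]]
[[6,5],[14,9],[15,6],[17,0],[31,14],[32,0],[33,5],[38,0],[47,16],[50,0]]
[[6,5],[14,9],[15,6],[17,0],[31,14],[32,0],[33,5],[38,0],[47,16],[50,0]]
[[1,3],[6,5],[14,9],[15,6],[17,0],[31,14],[32,0],[33,5],[38,0],[47,16],[50,0]]
[[1,3],[6,5],[14,9],[15,6],[17,0],[31,14],[32,0],[33,5],[38,2],[47,16],[50,0]]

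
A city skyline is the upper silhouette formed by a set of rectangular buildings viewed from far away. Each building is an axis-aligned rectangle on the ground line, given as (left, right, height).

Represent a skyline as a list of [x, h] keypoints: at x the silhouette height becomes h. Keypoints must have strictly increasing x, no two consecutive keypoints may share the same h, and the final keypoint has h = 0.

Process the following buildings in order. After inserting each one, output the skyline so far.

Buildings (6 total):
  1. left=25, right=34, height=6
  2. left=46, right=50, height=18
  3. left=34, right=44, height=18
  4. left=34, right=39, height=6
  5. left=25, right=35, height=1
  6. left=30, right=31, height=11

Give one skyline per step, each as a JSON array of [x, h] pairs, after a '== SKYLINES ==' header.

== SKYLINES ==
[[25,6],[34,0]]
[[25,6],[34,0],[46,18],[50,0]]
[[25,6],[34,18],[44,0],[46,18],[50,0]]
[[25,6],[34,18],[44,0],[46,18],[50,0]]
[[25,6],[34,18],[44,0],[46,18],[50,0]]
[[25,6],[30,11],[31,6],[34,18],[44,0],[46,18],[50,0]]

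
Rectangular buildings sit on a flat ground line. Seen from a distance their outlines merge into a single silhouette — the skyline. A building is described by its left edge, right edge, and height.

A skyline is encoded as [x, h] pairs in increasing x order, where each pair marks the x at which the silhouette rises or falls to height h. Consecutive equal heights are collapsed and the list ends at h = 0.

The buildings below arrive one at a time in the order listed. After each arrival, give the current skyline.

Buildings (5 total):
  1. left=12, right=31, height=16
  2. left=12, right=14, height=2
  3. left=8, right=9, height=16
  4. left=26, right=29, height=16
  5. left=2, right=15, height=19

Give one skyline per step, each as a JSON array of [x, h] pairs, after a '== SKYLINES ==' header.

== SKYLINES ==
[[12,16],[31,0]]
[[12,16],[31,0]]
[[8,16],[9,0],[12,16],[31,0]]
[[8,16],[9,0],[12,16],[31,0]]
[[2,19],[15,16],[31,0]]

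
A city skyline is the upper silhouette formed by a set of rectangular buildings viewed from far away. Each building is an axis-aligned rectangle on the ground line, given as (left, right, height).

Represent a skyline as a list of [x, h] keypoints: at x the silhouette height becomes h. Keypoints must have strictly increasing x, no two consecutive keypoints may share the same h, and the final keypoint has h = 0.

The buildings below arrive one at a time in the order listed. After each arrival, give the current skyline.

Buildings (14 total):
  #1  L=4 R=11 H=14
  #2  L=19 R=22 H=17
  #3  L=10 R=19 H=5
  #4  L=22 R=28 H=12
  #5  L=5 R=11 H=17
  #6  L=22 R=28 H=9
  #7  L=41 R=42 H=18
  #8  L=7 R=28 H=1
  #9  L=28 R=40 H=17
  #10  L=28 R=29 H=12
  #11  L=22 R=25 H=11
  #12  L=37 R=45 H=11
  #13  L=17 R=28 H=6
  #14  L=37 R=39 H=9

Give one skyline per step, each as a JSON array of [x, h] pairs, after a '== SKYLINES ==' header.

== SKYLINES ==
[[4,14],[11,0]]
[[4,14],[11,0],[19,17],[22,0]]
[[4,14],[11,5],[19,17],[22,0]]
[[4,14],[11,5],[19,17],[22,12],[28,0]]
[[4,14],[5,17],[11,5],[19,17],[22,12],[28,0]]
[[4,14],[5,17],[11,5],[19,17],[22,12],[28,0]]
[[4,14],[5,17],[11,5],[19,17],[22,12],[28,0],[41,18],[42,0]]
[[4,14],[5,17],[11,5],[19,17],[22,12],[28,0],[41,18],[42,0]]
[[4,14],[5,17],[11,5],[19,17],[22,12],[28,17],[40,0],[41,18],[42,0]]
[[4,14],[5,17],[11,5],[19,17],[22,12],[28,17],[40,0],[41,18],[42,0]]
[[4,14],[5,17],[11,5],[19,17],[22,12],[28,17],[40,0],[41,18],[42,0]]
[[4,14],[5,17],[11,5],[19,17],[22,12],[28,17],[40,11],[41,18],[42,11],[45,0]]
[[4,14],[5,17],[11,5],[17,6],[19,17],[22,12],[28,17],[40,11],[41,18],[42,11],[45,0]]
[[4,14],[5,17],[11,5],[17,6],[19,17],[22,12],[28,17],[40,11],[41,18],[42,11],[45,0]]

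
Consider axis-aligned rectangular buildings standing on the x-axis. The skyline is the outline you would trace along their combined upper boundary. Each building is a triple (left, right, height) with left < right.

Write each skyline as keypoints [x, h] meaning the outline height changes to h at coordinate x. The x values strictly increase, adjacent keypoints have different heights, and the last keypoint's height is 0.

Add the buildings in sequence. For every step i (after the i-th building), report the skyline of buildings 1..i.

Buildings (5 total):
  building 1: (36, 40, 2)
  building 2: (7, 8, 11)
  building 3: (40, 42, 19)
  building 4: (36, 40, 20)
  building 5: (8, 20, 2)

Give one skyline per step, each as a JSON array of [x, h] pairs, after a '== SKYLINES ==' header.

== SKYLINES ==
[[36,2],[40,0]]
[[7,11],[8,0],[36,2],[40,0]]
[[7,11],[8,0],[36,2],[40,19],[42,0]]
[[7,11],[8,0],[36,20],[40,19],[42,0]]
[[7,11],[8,2],[20,0],[36,20],[40,19],[42,0]]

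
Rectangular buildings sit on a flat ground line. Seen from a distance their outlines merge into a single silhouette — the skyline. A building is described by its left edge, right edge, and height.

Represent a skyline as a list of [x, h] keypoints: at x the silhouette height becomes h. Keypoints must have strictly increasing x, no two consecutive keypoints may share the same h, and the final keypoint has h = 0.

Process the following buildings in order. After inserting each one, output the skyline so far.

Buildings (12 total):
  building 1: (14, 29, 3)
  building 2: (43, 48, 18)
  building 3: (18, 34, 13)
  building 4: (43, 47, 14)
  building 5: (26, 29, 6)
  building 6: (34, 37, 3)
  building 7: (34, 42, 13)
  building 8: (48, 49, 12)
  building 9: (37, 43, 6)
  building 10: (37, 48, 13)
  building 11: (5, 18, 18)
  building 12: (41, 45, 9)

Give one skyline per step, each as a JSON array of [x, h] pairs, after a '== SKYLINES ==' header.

== SKYLINES ==
[[14,3],[29,0]]
[[14,3],[29,0],[43,18],[48,0]]
[[14,3],[18,13],[34,0],[43,18],[48,0]]
[[14,3],[18,13],[34,0],[43,18],[48,0]]
[[14,3],[18,13],[34,0],[43,18],[48,0]]
[[14,3],[18,13],[34,3],[37,0],[43,18],[48,0]]
[[14,3],[18,13],[42,0],[43,18],[48,0]]
[[14,3],[18,13],[42,0],[43,18],[48,12],[49,0]]
[[14,3],[18,13],[42,6],[43,18],[48,12],[49,0]]
[[14,3],[18,13],[43,18],[48,12],[49,0]]
[[5,18],[18,13],[43,18],[48,12],[49,0]]
[[5,18],[18,13],[43,18],[48,12],[49,0]]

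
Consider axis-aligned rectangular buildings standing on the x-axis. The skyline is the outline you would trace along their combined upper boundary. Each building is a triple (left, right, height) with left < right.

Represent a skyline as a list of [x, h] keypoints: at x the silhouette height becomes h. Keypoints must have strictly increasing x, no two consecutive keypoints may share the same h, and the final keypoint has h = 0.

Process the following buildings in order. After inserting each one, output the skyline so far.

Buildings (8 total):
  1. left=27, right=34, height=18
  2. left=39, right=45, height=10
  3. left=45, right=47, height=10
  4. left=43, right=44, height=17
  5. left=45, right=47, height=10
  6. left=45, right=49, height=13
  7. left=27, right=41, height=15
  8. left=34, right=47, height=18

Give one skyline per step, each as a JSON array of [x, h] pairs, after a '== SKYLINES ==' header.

== SKYLINES ==
[[27,18],[34,0]]
[[27,18],[34,0],[39,10],[45,0]]
[[27,18],[34,0],[39,10],[47,0]]
[[27,18],[34,0],[39,10],[43,17],[44,10],[47,0]]
[[27,18],[34,0],[39,10],[43,17],[44,10],[47,0]]
[[27,18],[34,0],[39,10],[43,17],[44,10],[45,13],[49,0]]
[[27,18],[34,15],[41,10],[43,17],[44,10],[45,13],[49,0]]
[[27,18],[47,13],[49,0]]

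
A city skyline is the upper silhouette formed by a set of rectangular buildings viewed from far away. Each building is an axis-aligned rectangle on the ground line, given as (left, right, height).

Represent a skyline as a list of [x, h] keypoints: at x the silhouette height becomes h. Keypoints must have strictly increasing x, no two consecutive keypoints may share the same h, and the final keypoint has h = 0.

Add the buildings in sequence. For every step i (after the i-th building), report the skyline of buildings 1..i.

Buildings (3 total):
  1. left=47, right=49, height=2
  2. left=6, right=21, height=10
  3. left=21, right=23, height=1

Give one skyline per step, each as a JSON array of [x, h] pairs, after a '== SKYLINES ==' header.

== SKYLINES ==
[[47,2],[49,0]]
[[6,10],[21,0],[47,2],[49,0]]
[[6,10],[21,1],[23,0],[47,2],[49,0]]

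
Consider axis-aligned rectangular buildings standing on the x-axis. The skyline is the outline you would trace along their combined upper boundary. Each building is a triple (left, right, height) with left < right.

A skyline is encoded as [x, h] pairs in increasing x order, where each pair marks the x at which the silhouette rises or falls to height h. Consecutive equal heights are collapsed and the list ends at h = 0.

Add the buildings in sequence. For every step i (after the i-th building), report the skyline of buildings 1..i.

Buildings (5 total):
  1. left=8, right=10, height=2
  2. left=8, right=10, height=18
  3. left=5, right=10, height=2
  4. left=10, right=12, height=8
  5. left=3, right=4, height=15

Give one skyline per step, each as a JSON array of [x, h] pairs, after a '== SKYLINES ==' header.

== SKYLINES ==
[[8,2],[10,0]]
[[8,18],[10,0]]
[[5,2],[8,18],[10,0]]
[[5,2],[8,18],[10,8],[12,0]]
[[3,15],[4,0],[5,2],[8,18],[10,8],[12,0]]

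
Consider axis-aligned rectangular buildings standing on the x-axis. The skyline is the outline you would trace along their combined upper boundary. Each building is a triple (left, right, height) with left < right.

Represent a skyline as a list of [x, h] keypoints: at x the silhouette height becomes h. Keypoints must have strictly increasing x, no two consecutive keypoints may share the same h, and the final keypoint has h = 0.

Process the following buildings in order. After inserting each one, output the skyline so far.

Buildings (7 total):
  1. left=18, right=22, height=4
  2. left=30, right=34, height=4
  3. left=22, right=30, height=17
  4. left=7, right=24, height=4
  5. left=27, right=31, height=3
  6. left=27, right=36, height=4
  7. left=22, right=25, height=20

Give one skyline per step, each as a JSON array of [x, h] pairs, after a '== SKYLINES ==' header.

== SKYLINES ==
[[18,4],[22,0]]
[[18,4],[22,0],[30,4],[34,0]]
[[18,4],[22,17],[30,4],[34,0]]
[[7,4],[22,17],[30,4],[34,0]]
[[7,4],[22,17],[30,4],[34,0]]
[[7,4],[22,17],[30,4],[36,0]]
[[7,4],[22,20],[25,17],[30,4],[36,0]]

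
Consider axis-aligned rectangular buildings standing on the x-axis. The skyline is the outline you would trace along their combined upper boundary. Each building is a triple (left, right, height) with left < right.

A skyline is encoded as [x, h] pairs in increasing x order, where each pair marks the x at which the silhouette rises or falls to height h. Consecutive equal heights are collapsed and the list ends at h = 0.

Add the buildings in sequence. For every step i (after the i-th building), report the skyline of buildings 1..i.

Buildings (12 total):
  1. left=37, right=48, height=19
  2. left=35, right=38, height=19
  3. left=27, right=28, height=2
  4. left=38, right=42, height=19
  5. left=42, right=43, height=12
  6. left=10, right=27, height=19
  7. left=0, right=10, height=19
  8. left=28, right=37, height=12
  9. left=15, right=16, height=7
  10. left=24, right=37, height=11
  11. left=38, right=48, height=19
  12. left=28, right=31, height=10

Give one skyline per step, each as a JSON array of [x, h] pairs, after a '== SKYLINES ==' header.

== SKYLINES ==
[[37,19],[48,0]]
[[35,19],[48,0]]
[[27,2],[28,0],[35,19],[48,0]]
[[27,2],[28,0],[35,19],[48,0]]
[[27,2],[28,0],[35,19],[48,0]]
[[10,19],[27,2],[28,0],[35,19],[48,0]]
[[0,19],[27,2],[28,0],[35,19],[48,0]]
[[0,19],[27,2],[28,12],[35,19],[48,0]]
[[0,19],[27,2],[28,12],[35,19],[48,0]]
[[0,19],[27,11],[28,12],[35,19],[48,0]]
[[0,19],[27,11],[28,12],[35,19],[48,0]]
[[0,19],[27,11],[28,12],[35,19],[48,0]]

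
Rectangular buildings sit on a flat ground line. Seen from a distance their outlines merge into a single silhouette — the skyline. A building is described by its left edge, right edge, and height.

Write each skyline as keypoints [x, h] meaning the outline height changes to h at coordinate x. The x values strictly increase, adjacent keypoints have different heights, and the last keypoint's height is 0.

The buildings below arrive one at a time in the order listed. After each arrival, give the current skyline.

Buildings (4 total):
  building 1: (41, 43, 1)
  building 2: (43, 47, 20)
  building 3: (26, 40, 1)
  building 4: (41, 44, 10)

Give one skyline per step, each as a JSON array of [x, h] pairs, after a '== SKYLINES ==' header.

== SKYLINES ==
[[41,1],[43,0]]
[[41,1],[43,20],[47,0]]
[[26,1],[40,0],[41,1],[43,20],[47,0]]
[[26,1],[40,0],[41,10],[43,20],[47,0]]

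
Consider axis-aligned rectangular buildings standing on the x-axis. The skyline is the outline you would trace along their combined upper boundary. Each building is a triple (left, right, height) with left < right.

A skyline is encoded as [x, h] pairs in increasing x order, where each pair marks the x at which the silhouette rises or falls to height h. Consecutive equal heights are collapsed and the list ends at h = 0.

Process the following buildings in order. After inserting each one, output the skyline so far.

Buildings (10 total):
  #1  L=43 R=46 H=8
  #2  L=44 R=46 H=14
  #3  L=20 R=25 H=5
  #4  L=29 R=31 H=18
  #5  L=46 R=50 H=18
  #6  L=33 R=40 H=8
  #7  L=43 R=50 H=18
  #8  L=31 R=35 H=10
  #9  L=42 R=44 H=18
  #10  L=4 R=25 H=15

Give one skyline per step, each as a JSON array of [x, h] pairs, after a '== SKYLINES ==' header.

== SKYLINES ==
[[43,8],[46,0]]
[[43,8],[44,14],[46,0]]
[[20,5],[25,0],[43,8],[44,14],[46,0]]
[[20,5],[25,0],[29,18],[31,0],[43,8],[44,14],[46,0]]
[[20,5],[25,0],[29,18],[31,0],[43,8],[44,14],[46,18],[50,0]]
[[20,5],[25,0],[29,18],[31,0],[33,8],[40,0],[43,8],[44,14],[46,18],[50,0]]
[[20,5],[25,0],[29,18],[31,0],[33,8],[40,0],[43,18],[50,0]]
[[20,5],[25,0],[29,18],[31,10],[35,8],[40,0],[43,18],[50,0]]
[[20,5],[25,0],[29,18],[31,10],[35,8],[40,0],[42,18],[50,0]]
[[4,15],[25,0],[29,18],[31,10],[35,8],[40,0],[42,18],[50,0]]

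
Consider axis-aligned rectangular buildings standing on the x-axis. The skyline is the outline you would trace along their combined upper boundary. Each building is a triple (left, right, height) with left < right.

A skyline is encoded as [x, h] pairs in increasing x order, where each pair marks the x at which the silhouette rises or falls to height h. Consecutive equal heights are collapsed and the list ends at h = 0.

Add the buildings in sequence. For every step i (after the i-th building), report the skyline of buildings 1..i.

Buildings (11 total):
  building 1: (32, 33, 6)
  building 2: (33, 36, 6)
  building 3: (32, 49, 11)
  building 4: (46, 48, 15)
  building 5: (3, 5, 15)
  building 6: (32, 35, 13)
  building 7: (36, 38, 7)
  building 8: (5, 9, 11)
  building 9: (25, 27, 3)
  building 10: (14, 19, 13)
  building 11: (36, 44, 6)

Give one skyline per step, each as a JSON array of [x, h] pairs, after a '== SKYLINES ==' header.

== SKYLINES ==
[[32,6],[33,0]]
[[32,6],[36,0]]
[[32,11],[49,0]]
[[32,11],[46,15],[48,11],[49,0]]
[[3,15],[5,0],[32,11],[46,15],[48,11],[49,0]]
[[3,15],[5,0],[32,13],[35,11],[46,15],[48,11],[49,0]]
[[3,15],[5,0],[32,13],[35,11],[46,15],[48,11],[49,0]]
[[3,15],[5,11],[9,0],[32,13],[35,11],[46,15],[48,11],[49,0]]
[[3,15],[5,11],[9,0],[25,3],[27,0],[32,13],[35,11],[46,15],[48,11],[49,0]]
[[3,15],[5,11],[9,0],[14,13],[19,0],[25,3],[27,0],[32,13],[35,11],[46,15],[48,11],[49,0]]
[[3,15],[5,11],[9,0],[14,13],[19,0],[25,3],[27,0],[32,13],[35,11],[46,15],[48,11],[49,0]]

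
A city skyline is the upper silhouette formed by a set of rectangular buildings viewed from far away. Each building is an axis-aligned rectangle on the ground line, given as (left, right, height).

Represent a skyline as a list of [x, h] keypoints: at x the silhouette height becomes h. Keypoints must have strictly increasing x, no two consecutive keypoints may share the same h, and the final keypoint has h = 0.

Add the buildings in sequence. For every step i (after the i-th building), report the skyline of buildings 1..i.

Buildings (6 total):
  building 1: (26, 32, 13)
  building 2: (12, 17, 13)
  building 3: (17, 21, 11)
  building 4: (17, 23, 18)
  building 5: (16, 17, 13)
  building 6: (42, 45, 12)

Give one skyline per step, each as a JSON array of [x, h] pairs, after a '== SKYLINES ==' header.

== SKYLINES ==
[[26,13],[32,0]]
[[12,13],[17,0],[26,13],[32,0]]
[[12,13],[17,11],[21,0],[26,13],[32,0]]
[[12,13],[17,18],[23,0],[26,13],[32,0]]
[[12,13],[17,18],[23,0],[26,13],[32,0]]
[[12,13],[17,18],[23,0],[26,13],[32,0],[42,12],[45,0]]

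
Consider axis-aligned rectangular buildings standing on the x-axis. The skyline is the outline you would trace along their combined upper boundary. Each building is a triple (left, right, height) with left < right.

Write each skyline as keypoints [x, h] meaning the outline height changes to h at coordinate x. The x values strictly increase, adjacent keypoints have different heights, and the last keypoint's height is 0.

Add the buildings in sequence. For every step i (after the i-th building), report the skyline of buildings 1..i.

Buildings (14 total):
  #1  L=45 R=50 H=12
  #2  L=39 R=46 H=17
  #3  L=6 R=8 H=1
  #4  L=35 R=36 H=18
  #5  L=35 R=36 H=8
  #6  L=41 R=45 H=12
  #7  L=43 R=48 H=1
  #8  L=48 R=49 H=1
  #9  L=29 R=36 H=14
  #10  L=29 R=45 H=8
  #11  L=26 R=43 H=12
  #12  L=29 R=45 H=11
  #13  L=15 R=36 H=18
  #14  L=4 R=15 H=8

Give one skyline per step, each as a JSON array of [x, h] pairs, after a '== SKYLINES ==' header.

== SKYLINES ==
[[45,12],[50,0]]
[[39,17],[46,12],[50,0]]
[[6,1],[8,0],[39,17],[46,12],[50,0]]
[[6,1],[8,0],[35,18],[36,0],[39,17],[46,12],[50,0]]
[[6,1],[8,0],[35,18],[36,0],[39,17],[46,12],[50,0]]
[[6,1],[8,0],[35,18],[36,0],[39,17],[46,12],[50,0]]
[[6,1],[8,0],[35,18],[36,0],[39,17],[46,12],[50,0]]
[[6,1],[8,0],[35,18],[36,0],[39,17],[46,12],[50,0]]
[[6,1],[8,0],[29,14],[35,18],[36,0],[39,17],[46,12],[50,0]]
[[6,1],[8,0],[29,14],[35,18],[36,8],[39,17],[46,12],[50,0]]
[[6,1],[8,0],[26,12],[29,14],[35,18],[36,12],[39,17],[46,12],[50,0]]
[[6,1],[8,0],[26,12],[29,14],[35,18],[36,12],[39,17],[46,12],[50,0]]
[[6,1],[8,0],[15,18],[36,12],[39,17],[46,12],[50,0]]
[[4,8],[15,18],[36,12],[39,17],[46,12],[50,0]]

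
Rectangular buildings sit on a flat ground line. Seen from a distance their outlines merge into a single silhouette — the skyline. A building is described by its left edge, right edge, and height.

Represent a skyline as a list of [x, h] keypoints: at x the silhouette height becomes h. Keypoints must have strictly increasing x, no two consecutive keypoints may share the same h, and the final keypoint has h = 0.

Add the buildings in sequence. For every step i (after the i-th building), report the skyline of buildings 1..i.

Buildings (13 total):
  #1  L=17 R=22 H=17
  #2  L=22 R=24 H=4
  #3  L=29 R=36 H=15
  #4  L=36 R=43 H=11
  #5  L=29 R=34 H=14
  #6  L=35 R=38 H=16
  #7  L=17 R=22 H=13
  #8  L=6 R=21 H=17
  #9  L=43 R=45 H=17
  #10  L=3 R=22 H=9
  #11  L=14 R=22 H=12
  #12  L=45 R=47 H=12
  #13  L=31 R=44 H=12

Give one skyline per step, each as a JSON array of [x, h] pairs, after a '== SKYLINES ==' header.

== SKYLINES ==
[[17,17],[22,0]]
[[17,17],[22,4],[24,0]]
[[17,17],[22,4],[24,0],[29,15],[36,0]]
[[17,17],[22,4],[24,0],[29,15],[36,11],[43,0]]
[[17,17],[22,4],[24,0],[29,15],[36,11],[43,0]]
[[17,17],[22,4],[24,0],[29,15],[35,16],[38,11],[43,0]]
[[17,17],[22,4],[24,0],[29,15],[35,16],[38,11],[43,0]]
[[6,17],[22,4],[24,0],[29,15],[35,16],[38,11],[43,0]]
[[6,17],[22,4],[24,0],[29,15],[35,16],[38,11],[43,17],[45,0]]
[[3,9],[6,17],[22,4],[24,0],[29,15],[35,16],[38,11],[43,17],[45,0]]
[[3,9],[6,17],[22,4],[24,0],[29,15],[35,16],[38,11],[43,17],[45,0]]
[[3,9],[6,17],[22,4],[24,0],[29,15],[35,16],[38,11],[43,17],[45,12],[47,0]]
[[3,9],[6,17],[22,4],[24,0],[29,15],[35,16],[38,12],[43,17],[45,12],[47,0]]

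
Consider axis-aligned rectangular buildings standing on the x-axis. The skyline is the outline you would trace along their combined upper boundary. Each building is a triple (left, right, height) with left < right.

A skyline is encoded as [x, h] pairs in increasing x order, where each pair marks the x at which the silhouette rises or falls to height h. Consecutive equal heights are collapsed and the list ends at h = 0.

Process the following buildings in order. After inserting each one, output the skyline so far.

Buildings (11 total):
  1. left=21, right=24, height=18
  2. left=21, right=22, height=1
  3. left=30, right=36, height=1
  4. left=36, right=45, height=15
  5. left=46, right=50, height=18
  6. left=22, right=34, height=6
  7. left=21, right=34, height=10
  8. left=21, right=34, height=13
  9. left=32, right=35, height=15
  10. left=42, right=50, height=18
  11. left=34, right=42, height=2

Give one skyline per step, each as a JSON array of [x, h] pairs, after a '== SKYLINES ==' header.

== SKYLINES ==
[[21,18],[24,0]]
[[21,18],[24,0]]
[[21,18],[24,0],[30,1],[36,0]]
[[21,18],[24,0],[30,1],[36,15],[45,0]]
[[21,18],[24,0],[30,1],[36,15],[45,0],[46,18],[50,0]]
[[21,18],[24,6],[34,1],[36,15],[45,0],[46,18],[50,0]]
[[21,18],[24,10],[34,1],[36,15],[45,0],[46,18],[50,0]]
[[21,18],[24,13],[34,1],[36,15],[45,0],[46,18],[50,0]]
[[21,18],[24,13],[32,15],[35,1],[36,15],[45,0],[46,18],[50,0]]
[[21,18],[24,13],[32,15],[35,1],[36,15],[42,18],[50,0]]
[[21,18],[24,13],[32,15],[35,2],[36,15],[42,18],[50,0]]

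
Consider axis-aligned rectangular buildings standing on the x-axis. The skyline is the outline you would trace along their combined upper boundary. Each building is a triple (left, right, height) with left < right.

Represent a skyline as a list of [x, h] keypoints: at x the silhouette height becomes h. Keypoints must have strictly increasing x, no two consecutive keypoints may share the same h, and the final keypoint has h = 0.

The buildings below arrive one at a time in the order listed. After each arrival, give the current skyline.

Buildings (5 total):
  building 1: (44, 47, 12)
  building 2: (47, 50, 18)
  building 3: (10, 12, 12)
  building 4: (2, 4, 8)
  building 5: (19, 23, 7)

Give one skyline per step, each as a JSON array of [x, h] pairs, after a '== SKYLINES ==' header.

== SKYLINES ==
[[44,12],[47,0]]
[[44,12],[47,18],[50,0]]
[[10,12],[12,0],[44,12],[47,18],[50,0]]
[[2,8],[4,0],[10,12],[12,0],[44,12],[47,18],[50,0]]
[[2,8],[4,0],[10,12],[12,0],[19,7],[23,0],[44,12],[47,18],[50,0]]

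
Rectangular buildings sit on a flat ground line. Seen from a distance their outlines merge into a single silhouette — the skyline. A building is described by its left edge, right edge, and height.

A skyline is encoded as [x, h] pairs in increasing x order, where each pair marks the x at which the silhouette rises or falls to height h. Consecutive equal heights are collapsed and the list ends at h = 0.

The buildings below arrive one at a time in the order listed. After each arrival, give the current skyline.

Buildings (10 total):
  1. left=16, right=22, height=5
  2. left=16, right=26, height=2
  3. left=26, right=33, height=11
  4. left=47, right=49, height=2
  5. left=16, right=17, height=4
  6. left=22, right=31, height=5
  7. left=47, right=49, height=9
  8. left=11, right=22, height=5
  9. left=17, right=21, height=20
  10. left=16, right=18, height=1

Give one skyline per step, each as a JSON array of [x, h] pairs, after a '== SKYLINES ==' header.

== SKYLINES ==
[[16,5],[22,0]]
[[16,5],[22,2],[26,0]]
[[16,5],[22,2],[26,11],[33,0]]
[[16,5],[22,2],[26,11],[33,0],[47,2],[49,0]]
[[16,5],[22,2],[26,11],[33,0],[47,2],[49,0]]
[[16,5],[26,11],[33,0],[47,2],[49,0]]
[[16,5],[26,11],[33,0],[47,9],[49,0]]
[[11,5],[26,11],[33,0],[47,9],[49,0]]
[[11,5],[17,20],[21,5],[26,11],[33,0],[47,9],[49,0]]
[[11,5],[17,20],[21,5],[26,11],[33,0],[47,9],[49,0]]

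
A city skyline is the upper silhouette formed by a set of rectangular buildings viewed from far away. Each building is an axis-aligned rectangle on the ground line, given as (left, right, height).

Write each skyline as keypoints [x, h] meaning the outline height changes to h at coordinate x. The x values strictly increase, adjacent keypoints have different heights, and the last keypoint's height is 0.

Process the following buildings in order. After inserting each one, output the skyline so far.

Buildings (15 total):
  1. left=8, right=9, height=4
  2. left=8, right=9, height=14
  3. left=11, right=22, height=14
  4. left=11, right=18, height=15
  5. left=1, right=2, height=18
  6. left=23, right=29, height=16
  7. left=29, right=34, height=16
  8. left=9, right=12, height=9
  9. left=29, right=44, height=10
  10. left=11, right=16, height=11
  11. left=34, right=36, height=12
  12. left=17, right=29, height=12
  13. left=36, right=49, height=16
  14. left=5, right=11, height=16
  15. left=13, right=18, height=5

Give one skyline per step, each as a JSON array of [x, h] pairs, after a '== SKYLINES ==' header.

== SKYLINES ==
[[8,4],[9,0]]
[[8,14],[9,0]]
[[8,14],[9,0],[11,14],[22,0]]
[[8,14],[9,0],[11,15],[18,14],[22,0]]
[[1,18],[2,0],[8,14],[9,0],[11,15],[18,14],[22,0]]
[[1,18],[2,0],[8,14],[9,0],[11,15],[18,14],[22,0],[23,16],[29,0]]
[[1,18],[2,0],[8,14],[9,0],[11,15],[18,14],[22,0],[23,16],[34,0]]
[[1,18],[2,0],[8,14],[9,9],[11,15],[18,14],[22,0],[23,16],[34,0]]
[[1,18],[2,0],[8,14],[9,9],[11,15],[18,14],[22,0],[23,16],[34,10],[44,0]]
[[1,18],[2,0],[8,14],[9,9],[11,15],[18,14],[22,0],[23,16],[34,10],[44,0]]
[[1,18],[2,0],[8,14],[9,9],[11,15],[18,14],[22,0],[23,16],[34,12],[36,10],[44,0]]
[[1,18],[2,0],[8,14],[9,9],[11,15],[18,14],[22,12],[23,16],[34,12],[36,10],[44,0]]
[[1,18],[2,0],[8,14],[9,9],[11,15],[18,14],[22,12],[23,16],[34,12],[36,16],[49,0]]
[[1,18],[2,0],[5,16],[11,15],[18,14],[22,12],[23,16],[34,12],[36,16],[49,0]]
[[1,18],[2,0],[5,16],[11,15],[18,14],[22,12],[23,16],[34,12],[36,16],[49,0]]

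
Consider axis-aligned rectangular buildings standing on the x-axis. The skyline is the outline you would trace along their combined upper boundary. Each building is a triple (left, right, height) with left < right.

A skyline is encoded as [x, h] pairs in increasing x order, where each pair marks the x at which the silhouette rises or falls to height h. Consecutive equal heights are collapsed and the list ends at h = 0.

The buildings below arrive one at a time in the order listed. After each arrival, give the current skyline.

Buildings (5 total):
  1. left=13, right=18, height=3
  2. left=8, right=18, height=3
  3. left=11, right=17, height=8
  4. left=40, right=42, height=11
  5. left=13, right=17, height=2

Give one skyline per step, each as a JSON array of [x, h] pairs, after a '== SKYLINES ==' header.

== SKYLINES ==
[[13,3],[18,0]]
[[8,3],[18,0]]
[[8,3],[11,8],[17,3],[18,0]]
[[8,3],[11,8],[17,3],[18,0],[40,11],[42,0]]
[[8,3],[11,8],[17,3],[18,0],[40,11],[42,0]]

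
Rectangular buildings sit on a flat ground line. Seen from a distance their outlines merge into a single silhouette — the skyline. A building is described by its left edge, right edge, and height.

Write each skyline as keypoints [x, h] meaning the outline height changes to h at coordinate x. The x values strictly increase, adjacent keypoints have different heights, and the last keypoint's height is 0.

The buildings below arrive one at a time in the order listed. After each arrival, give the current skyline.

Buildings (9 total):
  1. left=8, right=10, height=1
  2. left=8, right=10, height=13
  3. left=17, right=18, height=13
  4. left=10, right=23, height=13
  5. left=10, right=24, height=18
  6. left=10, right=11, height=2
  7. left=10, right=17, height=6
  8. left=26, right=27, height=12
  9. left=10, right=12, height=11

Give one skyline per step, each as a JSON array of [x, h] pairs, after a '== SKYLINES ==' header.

== SKYLINES ==
[[8,1],[10,0]]
[[8,13],[10,0]]
[[8,13],[10,0],[17,13],[18,0]]
[[8,13],[23,0]]
[[8,13],[10,18],[24,0]]
[[8,13],[10,18],[24,0]]
[[8,13],[10,18],[24,0]]
[[8,13],[10,18],[24,0],[26,12],[27,0]]
[[8,13],[10,18],[24,0],[26,12],[27,0]]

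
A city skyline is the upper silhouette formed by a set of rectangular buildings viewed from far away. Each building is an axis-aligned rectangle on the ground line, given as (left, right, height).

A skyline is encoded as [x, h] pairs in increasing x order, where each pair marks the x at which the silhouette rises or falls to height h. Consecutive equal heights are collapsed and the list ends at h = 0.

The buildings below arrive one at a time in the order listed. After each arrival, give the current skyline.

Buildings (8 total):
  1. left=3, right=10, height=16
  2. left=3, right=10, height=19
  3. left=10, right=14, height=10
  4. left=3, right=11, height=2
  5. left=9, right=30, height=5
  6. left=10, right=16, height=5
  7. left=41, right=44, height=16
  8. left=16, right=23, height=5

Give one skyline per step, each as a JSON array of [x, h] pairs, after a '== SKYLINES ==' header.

== SKYLINES ==
[[3,16],[10,0]]
[[3,19],[10,0]]
[[3,19],[10,10],[14,0]]
[[3,19],[10,10],[14,0]]
[[3,19],[10,10],[14,5],[30,0]]
[[3,19],[10,10],[14,5],[30,0]]
[[3,19],[10,10],[14,5],[30,0],[41,16],[44,0]]
[[3,19],[10,10],[14,5],[30,0],[41,16],[44,0]]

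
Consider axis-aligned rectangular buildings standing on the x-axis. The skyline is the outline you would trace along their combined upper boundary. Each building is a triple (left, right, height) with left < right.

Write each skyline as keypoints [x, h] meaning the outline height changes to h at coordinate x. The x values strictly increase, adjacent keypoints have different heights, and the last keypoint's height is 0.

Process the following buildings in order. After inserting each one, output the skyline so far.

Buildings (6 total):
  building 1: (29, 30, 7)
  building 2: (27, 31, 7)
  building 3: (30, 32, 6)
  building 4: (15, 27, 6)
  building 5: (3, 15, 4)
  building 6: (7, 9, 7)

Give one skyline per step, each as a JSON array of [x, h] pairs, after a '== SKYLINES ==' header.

== SKYLINES ==
[[29,7],[30,0]]
[[27,7],[31,0]]
[[27,7],[31,6],[32,0]]
[[15,6],[27,7],[31,6],[32,0]]
[[3,4],[15,6],[27,7],[31,6],[32,0]]
[[3,4],[7,7],[9,4],[15,6],[27,7],[31,6],[32,0]]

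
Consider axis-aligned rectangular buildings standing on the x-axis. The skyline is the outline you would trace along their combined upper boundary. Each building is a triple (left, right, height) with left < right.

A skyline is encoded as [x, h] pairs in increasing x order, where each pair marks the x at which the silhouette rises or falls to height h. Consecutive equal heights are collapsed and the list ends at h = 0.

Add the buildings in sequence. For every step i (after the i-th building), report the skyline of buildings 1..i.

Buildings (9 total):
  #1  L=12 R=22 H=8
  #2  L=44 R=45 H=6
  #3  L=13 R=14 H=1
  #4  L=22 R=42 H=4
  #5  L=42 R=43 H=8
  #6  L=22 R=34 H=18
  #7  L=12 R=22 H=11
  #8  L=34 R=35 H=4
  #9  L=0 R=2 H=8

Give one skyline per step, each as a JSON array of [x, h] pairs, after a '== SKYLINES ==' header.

== SKYLINES ==
[[12,8],[22,0]]
[[12,8],[22,0],[44,6],[45,0]]
[[12,8],[22,0],[44,6],[45,0]]
[[12,8],[22,4],[42,0],[44,6],[45,0]]
[[12,8],[22,4],[42,8],[43,0],[44,6],[45,0]]
[[12,8],[22,18],[34,4],[42,8],[43,0],[44,6],[45,0]]
[[12,11],[22,18],[34,4],[42,8],[43,0],[44,6],[45,0]]
[[12,11],[22,18],[34,4],[42,8],[43,0],[44,6],[45,0]]
[[0,8],[2,0],[12,11],[22,18],[34,4],[42,8],[43,0],[44,6],[45,0]]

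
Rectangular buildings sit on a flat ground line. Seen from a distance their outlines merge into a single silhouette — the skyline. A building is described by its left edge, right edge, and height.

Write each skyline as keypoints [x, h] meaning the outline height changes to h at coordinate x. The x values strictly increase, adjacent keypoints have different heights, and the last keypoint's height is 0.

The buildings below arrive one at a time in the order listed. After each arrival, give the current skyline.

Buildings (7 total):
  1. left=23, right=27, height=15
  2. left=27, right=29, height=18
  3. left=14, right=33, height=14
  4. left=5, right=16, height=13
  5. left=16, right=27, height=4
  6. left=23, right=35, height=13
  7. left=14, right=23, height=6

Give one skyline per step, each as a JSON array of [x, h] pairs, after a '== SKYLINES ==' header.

== SKYLINES ==
[[23,15],[27,0]]
[[23,15],[27,18],[29,0]]
[[14,14],[23,15],[27,18],[29,14],[33,0]]
[[5,13],[14,14],[23,15],[27,18],[29,14],[33,0]]
[[5,13],[14,14],[23,15],[27,18],[29,14],[33,0]]
[[5,13],[14,14],[23,15],[27,18],[29,14],[33,13],[35,0]]
[[5,13],[14,14],[23,15],[27,18],[29,14],[33,13],[35,0]]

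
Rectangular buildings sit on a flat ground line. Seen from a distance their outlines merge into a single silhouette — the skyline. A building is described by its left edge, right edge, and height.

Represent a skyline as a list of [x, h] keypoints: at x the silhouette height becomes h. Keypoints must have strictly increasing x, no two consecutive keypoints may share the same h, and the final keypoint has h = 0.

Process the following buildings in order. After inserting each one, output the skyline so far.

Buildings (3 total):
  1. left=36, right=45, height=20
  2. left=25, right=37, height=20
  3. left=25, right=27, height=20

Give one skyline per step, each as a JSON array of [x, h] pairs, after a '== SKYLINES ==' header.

== SKYLINES ==
[[36,20],[45,0]]
[[25,20],[45,0]]
[[25,20],[45,0]]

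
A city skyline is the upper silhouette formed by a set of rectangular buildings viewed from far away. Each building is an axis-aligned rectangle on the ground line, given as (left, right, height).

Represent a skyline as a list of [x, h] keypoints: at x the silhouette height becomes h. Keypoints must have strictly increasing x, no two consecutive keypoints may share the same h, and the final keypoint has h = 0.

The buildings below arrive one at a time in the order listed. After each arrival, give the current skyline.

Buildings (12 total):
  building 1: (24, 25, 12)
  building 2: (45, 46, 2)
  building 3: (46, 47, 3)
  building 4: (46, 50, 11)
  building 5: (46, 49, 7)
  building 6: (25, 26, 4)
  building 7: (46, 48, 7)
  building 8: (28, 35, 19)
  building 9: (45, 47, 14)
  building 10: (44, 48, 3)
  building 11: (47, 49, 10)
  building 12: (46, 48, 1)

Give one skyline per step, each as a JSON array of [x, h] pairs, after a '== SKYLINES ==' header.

== SKYLINES ==
[[24,12],[25,0]]
[[24,12],[25,0],[45,2],[46,0]]
[[24,12],[25,0],[45,2],[46,3],[47,0]]
[[24,12],[25,0],[45,2],[46,11],[50,0]]
[[24,12],[25,0],[45,2],[46,11],[50,0]]
[[24,12],[25,4],[26,0],[45,2],[46,11],[50,0]]
[[24,12],[25,4],[26,0],[45,2],[46,11],[50,0]]
[[24,12],[25,4],[26,0],[28,19],[35,0],[45,2],[46,11],[50,0]]
[[24,12],[25,4],[26,0],[28,19],[35,0],[45,14],[47,11],[50,0]]
[[24,12],[25,4],[26,0],[28,19],[35,0],[44,3],[45,14],[47,11],[50,0]]
[[24,12],[25,4],[26,0],[28,19],[35,0],[44,3],[45,14],[47,11],[50,0]]
[[24,12],[25,4],[26,0],[28,19],[35,0],[44,3],[45,14],[47,11],[50,0]]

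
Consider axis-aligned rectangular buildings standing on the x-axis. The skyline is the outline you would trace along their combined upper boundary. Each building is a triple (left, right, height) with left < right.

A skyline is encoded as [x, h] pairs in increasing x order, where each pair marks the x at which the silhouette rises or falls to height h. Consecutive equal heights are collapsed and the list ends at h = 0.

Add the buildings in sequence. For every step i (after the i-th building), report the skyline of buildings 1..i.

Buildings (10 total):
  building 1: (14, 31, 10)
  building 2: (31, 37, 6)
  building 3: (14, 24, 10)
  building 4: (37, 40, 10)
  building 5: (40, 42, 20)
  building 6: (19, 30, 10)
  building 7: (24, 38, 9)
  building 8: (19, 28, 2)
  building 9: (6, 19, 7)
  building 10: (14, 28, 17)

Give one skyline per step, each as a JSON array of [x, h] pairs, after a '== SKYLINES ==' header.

== SKYLINES ==
[[14,10],[31,0]]
[[14,10],[31,6],[37,0]]
[[14,10],[31,6],[37,0]]
[[14,10],[31,6],[37,10],[40,0]]
[[14,10],[31,6],[37,10],[40,20],[42,0]]
[[14,10],[31,6],[37,10],[40,20],[42,0]]
[[14,10],[31,9],[37,10],[40,20],[42,0]]
[[14,10],[31,9],[37,10],[40,20],[42,0]]
[[6,7],[14,10],[31,9],[37,10],[40,20],[42,0]]
[[6,7],[14,17],[28,10],[31,9],[37,10],[40,20],[42,0]]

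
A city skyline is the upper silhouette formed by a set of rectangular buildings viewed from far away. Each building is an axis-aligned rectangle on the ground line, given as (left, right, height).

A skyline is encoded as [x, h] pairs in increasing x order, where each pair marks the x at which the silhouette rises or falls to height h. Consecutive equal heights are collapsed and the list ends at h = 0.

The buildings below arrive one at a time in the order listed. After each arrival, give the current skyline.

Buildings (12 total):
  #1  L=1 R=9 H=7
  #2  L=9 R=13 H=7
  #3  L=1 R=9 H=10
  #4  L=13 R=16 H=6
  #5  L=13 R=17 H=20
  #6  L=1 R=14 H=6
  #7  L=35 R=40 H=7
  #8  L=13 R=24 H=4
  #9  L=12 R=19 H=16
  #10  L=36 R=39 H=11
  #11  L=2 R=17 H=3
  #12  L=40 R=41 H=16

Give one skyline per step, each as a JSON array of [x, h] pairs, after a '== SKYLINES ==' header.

== SKYLINES ==
[[1,7],[9,0]]
[[1,7],[13,0]]
[[1,10],[9,7],[13,0]]
[[1,10],[9,7],[13,6],[16,0]]
[[1,10],[9,7],[13,20],[17,0]]
[[1,10],[9,7],[13,20],[17,0]]
[[1,10],[9,7],[13,20],[17,0],[35,7],[40,0]]
[[1,10],[9,7],[13,20],[17,4],[24,0],[35,7],[40,0]]
[[1,10],[9,7],[12,16],[13,20],[17,16],[19,4],[24,0],[35,7],[40,0]]
[[1,10],[9,7],[12,16],[13,20],[17,16],[19,4],[24,0],[35,7],[36,11],[39,7],[40,0]]
[[1,10],[9,7],[12,16],[13,20],[17,16],[19,4],[24,0],[35,7],[36,11],[39,7],[40,0]]
[[1,10],[9,7],[12,16],[13,20],[17,16],[19,4],[24,0],[35,7],[36,11],[39,7],[40,16],[41,0]]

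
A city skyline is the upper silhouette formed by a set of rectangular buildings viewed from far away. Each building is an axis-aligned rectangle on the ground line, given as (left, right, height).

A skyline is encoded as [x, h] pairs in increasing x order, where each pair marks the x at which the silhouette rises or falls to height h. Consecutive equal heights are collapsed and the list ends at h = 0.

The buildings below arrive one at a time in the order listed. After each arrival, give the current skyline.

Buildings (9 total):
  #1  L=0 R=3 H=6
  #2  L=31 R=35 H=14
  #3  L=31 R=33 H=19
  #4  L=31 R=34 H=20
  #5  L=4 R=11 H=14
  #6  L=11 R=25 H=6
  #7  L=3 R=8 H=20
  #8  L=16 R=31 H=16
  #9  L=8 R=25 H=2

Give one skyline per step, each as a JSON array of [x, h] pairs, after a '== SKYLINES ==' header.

== SKYLINES ==
[[0,6],[3,0]]
[[0,6],[3,0],[31,14],[35,0]]
[[0,6],[3,0],[31,19],[33,14],[35,0]]
[[0,6],[3,0],[31,20],[34,14],[35,0]]
[[0,6],[3,0],[4,14],[11,0],[31,20],[34,14],[35,0]]
[[0,6],[3,0],[4,14],[11,6],[25,0],[31,20],[34,14],[35,0]]
[[0,6],[3,20],[8,14],[11,6],[25,0],[31,20],[34,14],[35,0]]
[[0,6],[3,20],[8,14],[11,6],[16,16],[31,20],[34,14],[35,0]]
[[0,6],[3,20],[8,14],[11,6],[16,16],[31,20],[34,14],[35,0]]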